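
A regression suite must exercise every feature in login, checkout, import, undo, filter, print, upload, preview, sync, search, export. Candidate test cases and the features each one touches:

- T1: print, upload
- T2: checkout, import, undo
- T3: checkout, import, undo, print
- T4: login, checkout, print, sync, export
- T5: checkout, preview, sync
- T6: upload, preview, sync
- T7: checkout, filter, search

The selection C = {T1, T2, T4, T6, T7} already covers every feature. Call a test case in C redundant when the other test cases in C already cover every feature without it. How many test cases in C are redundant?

Drop T1: the rest still cover every feature — redundant.
Drop T2: import, undo uncovered — not redundant.
Drop T4: login, export uncovered — not redundant.
Drop T6: preview uncovered — not redundant.
Drop T7: filter, search uncovered — not redundant.
1 redundant: T1.

1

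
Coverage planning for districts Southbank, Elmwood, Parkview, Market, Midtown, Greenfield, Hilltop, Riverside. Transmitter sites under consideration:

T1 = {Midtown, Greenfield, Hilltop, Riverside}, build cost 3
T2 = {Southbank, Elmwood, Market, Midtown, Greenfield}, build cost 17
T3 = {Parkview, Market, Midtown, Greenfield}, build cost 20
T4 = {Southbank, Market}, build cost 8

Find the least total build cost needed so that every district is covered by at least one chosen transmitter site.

40

T1, T2, T3 cover every district at build cost 3 + 17 + 20 = 40.
Any cover uses at least 3 transmitter sites; among all covering selections none totals below 40.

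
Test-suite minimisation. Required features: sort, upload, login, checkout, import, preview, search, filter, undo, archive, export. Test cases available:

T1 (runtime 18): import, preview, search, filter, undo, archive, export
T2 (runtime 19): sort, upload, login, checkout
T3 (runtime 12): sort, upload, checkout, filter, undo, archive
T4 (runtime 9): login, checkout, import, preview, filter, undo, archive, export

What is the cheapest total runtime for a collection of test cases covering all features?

T1, T2 cover every feature at runtime 18 + 19 = 37.
Any cover uses at least 2 test cases; among all covering selections none totals below 37.
Greedy by coverage-per-runtime would pick T4, T3, T1 for 39 — worse than the optimum 37.

37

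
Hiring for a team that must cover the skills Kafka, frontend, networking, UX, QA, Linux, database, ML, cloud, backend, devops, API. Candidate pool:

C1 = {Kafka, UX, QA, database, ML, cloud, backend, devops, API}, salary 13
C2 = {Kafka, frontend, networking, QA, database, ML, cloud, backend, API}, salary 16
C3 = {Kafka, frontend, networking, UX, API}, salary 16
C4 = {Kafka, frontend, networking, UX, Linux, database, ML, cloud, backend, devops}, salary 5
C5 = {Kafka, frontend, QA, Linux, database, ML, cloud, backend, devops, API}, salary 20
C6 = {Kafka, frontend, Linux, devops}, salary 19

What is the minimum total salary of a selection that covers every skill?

18

C1, C4 cover every skill at salary 13 + 5 = 18.
Any cover uses at least 2 candidates; among all covering selections none totals below 18.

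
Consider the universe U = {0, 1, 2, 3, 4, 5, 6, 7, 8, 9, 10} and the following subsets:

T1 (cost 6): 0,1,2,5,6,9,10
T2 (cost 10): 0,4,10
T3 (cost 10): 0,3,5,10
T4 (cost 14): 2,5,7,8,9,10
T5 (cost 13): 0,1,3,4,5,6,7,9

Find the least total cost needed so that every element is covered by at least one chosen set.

27

T4, T5 cover every element at cost 14 + 13 = 27.
Any cover uses at least 2 sets; among all covering selections none totals below 27.
Greedy by coverage-per-cost would pick T1, T5, T4 for 33 — worse than the optimum 27.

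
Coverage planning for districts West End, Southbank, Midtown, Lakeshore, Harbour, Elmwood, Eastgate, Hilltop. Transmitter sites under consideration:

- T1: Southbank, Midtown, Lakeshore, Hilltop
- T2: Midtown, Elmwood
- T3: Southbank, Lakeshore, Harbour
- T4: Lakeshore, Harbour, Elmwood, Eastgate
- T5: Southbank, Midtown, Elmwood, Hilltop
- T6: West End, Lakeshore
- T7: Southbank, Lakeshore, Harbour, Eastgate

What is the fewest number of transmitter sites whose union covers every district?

T1, T4, T6 together cover {West End, Southbank, Midtown, Lakeshore, Harbour, Elmwood, Eastgate, Hilltop} — every district.
No 2 of the 7 transmitter sites cover everything (all 21 pairs fall short), so 3 is minimum.

3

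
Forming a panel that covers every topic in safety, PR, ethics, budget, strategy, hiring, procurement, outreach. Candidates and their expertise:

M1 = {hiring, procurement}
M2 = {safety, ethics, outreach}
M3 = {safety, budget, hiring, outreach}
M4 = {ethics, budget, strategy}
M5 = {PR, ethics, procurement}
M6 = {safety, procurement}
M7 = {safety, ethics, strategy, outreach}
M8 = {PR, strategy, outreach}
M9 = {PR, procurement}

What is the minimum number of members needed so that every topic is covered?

3

M3, M4, M5 together cover {safety, PR, ethics, budget, strategy, hiring, procurement, outreach} — every topic.
No 2 of the 9 members cover everything (all 36 pairs fall short), so 3 is minimum.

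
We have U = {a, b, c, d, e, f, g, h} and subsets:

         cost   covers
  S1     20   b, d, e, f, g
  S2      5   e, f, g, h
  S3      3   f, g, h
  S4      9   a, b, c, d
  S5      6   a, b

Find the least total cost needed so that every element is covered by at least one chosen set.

14

S2, S4 cover every element at cost 5 + 9 = 14.
Any cover uses at least 2 sets; among all covering selections none totals below 14.
Greedy by coverage-per-cost would pick S3, S4, S2 for 17 — worse than the optimum 14.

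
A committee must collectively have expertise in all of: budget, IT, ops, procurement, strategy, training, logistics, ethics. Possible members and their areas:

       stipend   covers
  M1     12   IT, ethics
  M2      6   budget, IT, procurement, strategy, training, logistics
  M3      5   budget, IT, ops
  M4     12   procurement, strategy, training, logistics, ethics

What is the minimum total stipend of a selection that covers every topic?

M3, M4 cover every topic at stipend 5 + 12 = 17.
Any cover uses at least 2 members; among all covering selections none totals below 17.
Greedy by coverage-per-stipend would pick M2, M3, M1 for 23 — worse than the optimum 17.

17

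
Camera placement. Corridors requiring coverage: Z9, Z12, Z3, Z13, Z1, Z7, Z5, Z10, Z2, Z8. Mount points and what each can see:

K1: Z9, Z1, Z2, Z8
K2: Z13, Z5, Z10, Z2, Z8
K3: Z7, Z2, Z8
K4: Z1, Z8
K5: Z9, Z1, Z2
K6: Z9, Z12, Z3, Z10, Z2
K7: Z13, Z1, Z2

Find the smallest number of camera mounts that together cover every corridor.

K1, K2, K3, K6 together cover {Z9, Z12, Z3, Z13, Z1, Z7, Z5, Z10, Z2, Z8} — every corridor.
No 3 of the 7 camera mounts cover everything (all 35 triples fall short), so 4 is minimum.

4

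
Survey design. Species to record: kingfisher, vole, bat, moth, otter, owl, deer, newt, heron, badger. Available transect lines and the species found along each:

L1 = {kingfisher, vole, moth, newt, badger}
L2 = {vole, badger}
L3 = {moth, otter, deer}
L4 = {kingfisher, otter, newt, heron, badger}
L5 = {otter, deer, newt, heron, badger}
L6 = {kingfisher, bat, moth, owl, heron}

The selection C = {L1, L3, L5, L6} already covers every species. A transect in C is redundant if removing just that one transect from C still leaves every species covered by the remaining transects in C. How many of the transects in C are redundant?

2

Drop L1: vole uncovered — not redundant.
Drop L3: the rest still cover every species — redundant.
Drop L5: the rest still cover every species — redundant.
Drop L6: bat, owl uncovered — not redundant.
2 redundant: L3, L5.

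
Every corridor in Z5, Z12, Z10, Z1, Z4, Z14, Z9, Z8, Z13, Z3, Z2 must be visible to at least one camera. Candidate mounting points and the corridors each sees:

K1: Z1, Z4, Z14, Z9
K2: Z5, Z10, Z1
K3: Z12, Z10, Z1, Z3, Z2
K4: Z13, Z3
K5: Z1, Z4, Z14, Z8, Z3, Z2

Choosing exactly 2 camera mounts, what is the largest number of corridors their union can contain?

Choosing K1, K3 covers {Z12, Z10, Z1, Z4, Z14, Z9, Z3, Z2} — 8 corridors.
No choice of 2 camera mounts does better; here Z5, Z8, Z13 are left uncovered.

8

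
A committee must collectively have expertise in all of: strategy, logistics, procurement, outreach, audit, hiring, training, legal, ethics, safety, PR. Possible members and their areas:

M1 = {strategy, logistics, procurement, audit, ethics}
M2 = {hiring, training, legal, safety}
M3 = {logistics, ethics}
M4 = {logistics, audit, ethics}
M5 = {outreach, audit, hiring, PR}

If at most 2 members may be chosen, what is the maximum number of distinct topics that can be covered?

Choosing M1, M2 covers {strategy, logistics, procurement, audit, hiring, training, legal, ethics, safety} — 9 topics.
No choice of 2 members does better; here outreach, PR are left uncovered.

9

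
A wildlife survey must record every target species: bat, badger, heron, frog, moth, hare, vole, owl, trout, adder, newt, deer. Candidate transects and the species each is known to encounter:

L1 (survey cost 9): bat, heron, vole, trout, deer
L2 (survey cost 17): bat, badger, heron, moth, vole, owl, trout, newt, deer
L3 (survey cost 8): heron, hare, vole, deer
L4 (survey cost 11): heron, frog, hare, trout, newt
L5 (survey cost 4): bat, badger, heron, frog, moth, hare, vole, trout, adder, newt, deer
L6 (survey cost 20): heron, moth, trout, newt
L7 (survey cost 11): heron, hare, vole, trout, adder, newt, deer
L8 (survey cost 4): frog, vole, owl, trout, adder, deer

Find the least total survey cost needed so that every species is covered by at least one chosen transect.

8

L5, L8 cover every species at survey cost 4 + 4 = 8.
Any cover uses at least 2 transects; among all covering selections none totals below 8.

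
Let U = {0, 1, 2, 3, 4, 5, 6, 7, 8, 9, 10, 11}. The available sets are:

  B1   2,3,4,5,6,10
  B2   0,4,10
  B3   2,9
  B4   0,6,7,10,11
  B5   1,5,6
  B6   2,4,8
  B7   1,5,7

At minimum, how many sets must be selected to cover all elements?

B1, B3, B4, B5, B6 together cover {0, 1, 2, 3, 4, 5, 6, 7, 8, 9, 10, 11} — every element.
No 4 of the 7 sets cover everything (all 35 size-4 selections fall short), so 5 is minimum.

5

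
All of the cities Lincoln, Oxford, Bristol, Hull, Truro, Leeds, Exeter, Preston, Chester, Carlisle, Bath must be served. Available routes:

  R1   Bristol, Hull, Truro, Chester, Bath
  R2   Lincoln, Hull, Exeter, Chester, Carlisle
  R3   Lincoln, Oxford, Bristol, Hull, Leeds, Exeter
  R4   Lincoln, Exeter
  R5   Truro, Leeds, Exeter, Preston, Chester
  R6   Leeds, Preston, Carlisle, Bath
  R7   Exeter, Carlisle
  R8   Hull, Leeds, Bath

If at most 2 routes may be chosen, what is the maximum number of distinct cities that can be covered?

9

Choosing R1, R3 covers {Lincoln, Oxford, Bristol, Hull, Truro, Leeds, Exeter, Chester, Bath} — 9 cities.
No choice of 2 routes does better; here Preston, Carlisle are left uncovered.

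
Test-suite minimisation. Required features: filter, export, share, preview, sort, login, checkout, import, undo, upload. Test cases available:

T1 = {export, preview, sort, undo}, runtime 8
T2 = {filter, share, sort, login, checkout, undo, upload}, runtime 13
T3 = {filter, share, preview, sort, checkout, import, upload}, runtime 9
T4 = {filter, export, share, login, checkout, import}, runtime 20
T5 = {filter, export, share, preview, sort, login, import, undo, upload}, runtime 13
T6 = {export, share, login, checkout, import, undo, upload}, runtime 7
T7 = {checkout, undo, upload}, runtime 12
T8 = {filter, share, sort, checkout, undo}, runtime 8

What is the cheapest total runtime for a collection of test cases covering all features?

T3, T6 cover every feature at runtime 9 + 7 = 16.
Any cover uses at least 2 test cases; among all covering selections none totals below 16.

16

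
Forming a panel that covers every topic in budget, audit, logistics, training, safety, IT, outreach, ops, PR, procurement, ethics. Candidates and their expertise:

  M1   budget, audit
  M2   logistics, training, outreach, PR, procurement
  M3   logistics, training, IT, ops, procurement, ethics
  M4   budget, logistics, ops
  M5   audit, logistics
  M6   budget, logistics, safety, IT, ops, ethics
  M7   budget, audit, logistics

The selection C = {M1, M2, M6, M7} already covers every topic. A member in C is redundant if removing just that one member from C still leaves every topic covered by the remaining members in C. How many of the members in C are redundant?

2

Drop M1: the rest still cover every topic — redundant.
Drop M2: training, outreach, PR, procurement uncovered — not redundant.
Drop M6: safety, IT, ops, ethics uncovered — not redundant.
Drop M7: the rest still cover every topic — redundant.
2 redundant: M1, M7.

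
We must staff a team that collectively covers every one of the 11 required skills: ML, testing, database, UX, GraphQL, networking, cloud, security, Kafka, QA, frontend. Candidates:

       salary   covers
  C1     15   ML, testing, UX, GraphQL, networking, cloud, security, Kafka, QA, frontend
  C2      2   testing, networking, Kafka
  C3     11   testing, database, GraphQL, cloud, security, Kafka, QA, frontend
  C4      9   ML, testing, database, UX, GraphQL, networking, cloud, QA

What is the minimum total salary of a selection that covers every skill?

20

C3, C4 cover every skill at salary 11 + 9 = 20.
Any cover uses at least 2 candidates; among all covering selections none totals below 20.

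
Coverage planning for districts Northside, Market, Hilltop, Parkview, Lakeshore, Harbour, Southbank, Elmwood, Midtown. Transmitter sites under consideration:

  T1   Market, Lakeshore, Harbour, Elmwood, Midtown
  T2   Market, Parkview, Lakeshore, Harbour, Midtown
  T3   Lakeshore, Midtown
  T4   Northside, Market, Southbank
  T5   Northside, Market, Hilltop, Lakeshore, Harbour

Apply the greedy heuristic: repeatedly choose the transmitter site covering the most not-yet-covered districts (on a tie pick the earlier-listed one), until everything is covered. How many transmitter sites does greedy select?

4

Pick 1: T1 covers 5 new districts (Market, Lakeshore, Harbour, Elmwood, Midtown).
Pick 2: T4 covers 2 new districts (Northside, Southbank).
Pick 3: T2 covers 1 new districts (Parkview).
Pick 4: T5 covers 1 new districts (Hilltop).
Greedy uses 4 transmitter sites.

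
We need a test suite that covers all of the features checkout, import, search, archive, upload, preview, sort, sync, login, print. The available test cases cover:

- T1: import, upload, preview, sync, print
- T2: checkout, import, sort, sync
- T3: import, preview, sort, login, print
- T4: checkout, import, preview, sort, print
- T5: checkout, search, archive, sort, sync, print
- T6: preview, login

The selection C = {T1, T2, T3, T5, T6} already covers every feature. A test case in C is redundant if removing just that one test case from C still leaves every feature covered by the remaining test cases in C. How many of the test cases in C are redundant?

3

Drop T1: upload uncovered — not redundant.
Drop T2: the rest still cover every feature — redundant.
Drop T3: the rest still cover every feature — redundant.
Drop T5: search, archive uncovered — not redundant.
Drop T6: the rest still cover every feature — redundant.
3 redundant: T2, T3, T6.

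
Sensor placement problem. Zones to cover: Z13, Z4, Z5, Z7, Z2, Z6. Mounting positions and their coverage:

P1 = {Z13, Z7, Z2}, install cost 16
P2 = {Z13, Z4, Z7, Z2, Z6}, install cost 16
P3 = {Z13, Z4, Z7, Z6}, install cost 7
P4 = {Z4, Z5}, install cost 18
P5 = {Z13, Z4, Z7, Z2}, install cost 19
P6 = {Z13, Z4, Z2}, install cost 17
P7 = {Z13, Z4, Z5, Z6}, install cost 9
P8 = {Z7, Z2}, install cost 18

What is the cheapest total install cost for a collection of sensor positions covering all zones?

P1, P7 cover every zone at install cost 16 + 9 = 25.
Any cover uses at least 2 sensor positions; among all covering selections none totals below 25.

25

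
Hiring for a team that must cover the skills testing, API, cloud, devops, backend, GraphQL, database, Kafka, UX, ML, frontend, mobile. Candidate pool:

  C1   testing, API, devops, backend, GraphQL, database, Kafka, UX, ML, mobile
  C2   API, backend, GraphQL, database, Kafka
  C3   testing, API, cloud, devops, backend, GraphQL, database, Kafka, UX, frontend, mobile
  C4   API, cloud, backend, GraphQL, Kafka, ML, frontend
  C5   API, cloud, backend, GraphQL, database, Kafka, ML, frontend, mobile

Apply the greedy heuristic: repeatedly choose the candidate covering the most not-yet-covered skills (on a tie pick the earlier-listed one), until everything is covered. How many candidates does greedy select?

Pick 1: C3 covers 11 new skills (testing, API, cloud, devops, backend, GraphQL, database, Kafka, UX, frontend, mobile).
Pick 2: C1 covers 1 new skills (ML).
Greedy uses 2 candidates.

2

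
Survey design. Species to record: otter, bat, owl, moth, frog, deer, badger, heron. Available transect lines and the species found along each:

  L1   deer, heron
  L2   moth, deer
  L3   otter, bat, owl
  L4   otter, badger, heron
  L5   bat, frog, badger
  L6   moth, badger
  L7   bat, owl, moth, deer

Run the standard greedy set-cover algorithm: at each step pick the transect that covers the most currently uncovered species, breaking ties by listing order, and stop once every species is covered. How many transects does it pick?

Pick 1: L7 covers 4 new species (bat, owl, moth, deer).
Pick 2: L4 covers 3 new species (otter, badger, heron).
Pick 3: L5 covers 1 new species (frog).
Greedy uses 3 transects.

3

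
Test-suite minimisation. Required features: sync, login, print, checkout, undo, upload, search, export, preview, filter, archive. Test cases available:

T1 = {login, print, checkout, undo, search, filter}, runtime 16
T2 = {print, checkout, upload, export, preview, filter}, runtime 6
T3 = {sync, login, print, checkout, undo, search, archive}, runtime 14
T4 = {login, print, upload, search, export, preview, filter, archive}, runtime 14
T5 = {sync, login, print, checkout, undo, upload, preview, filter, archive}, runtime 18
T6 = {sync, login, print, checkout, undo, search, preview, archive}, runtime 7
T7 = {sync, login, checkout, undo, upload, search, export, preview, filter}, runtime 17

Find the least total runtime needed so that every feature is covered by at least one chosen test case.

T2, T6 cover every feature at runtime 6 + 7 = 13.
Any cover uses at least 2 test cases; among all covering selections none totals below 13.

13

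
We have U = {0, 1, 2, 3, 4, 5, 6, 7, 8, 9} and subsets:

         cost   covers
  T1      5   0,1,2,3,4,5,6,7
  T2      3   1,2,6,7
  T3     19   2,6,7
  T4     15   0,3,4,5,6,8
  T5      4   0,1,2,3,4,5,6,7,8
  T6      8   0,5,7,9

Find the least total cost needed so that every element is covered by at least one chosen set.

12

T5, T6 cover every element at cost 4 + 8 = 12.
Any cover uses at least 2 sets; among all covering selections none totals below 12.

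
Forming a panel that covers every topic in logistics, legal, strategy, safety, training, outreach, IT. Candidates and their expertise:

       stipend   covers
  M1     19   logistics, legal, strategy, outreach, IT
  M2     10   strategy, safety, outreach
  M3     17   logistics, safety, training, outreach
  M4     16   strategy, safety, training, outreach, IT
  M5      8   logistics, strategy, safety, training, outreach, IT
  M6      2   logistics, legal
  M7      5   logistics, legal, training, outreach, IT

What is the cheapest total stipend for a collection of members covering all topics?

M5, M6 cover every topic at stipend 8 + 2 = 10.
Any cover uses at least 2 members; among all covering selections none totals below 10.

10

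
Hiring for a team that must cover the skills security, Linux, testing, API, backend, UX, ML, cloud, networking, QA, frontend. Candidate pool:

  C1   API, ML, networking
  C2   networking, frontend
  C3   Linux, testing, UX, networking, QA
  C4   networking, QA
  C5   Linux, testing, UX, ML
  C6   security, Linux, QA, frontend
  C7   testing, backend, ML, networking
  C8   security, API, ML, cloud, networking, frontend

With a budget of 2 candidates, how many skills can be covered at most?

Choosing C3, C8 covers {security, Linux, testing, API, UX, ML, cloud, networking, QA, frontend} — 10 skills.
No choice of 2 candidates does better; here backend is left uncovered.

10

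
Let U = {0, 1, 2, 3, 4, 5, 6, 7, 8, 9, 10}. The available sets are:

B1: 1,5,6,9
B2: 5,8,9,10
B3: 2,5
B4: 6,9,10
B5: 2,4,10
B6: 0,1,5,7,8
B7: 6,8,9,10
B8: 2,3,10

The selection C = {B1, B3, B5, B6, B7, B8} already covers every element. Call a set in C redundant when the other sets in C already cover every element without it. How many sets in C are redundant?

3

Drop B1: the rest still cover every element — redundant.
Drop B3: the rest still cover every element — redundant.
Drop B5: 4 uncovered — not redundant.
Drop B6: 0, 7 uncovered — not redundant.
Drop B7: the rest still cover every element — redundant.
Drop B8: 3 uncovered — not redundant.
3 redundant: B1, B3, B7.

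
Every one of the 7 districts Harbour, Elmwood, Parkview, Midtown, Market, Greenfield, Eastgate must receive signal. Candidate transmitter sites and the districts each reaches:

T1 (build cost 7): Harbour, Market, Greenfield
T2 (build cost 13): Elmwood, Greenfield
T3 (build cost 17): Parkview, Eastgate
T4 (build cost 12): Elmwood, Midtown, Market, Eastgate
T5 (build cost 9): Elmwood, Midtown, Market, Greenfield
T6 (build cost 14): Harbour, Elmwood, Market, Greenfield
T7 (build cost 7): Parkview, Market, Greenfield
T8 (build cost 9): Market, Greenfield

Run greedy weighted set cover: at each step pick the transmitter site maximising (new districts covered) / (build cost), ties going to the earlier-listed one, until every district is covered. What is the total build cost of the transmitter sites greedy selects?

35

Pick 1: T5 adds 4 new (Elmwood, Midtown, Market, Greenfield) at build cost 9 (ratio 4/9).
Pick 2: T1 adds 1 new (Harbour) at build cost 7 (ratio 1/7).
Pick 3: T7 adds 1 new (Parkview) at build cost 7 (ratio 1/7).
Pick 4: T4 adds 1 new (Eastgate) at build cost 12 (ratio 1/12).
Greedy total build cost: 9 + 7 + 7 + 12 = 35. (The true optimum is 26, so greedy overshoots here.)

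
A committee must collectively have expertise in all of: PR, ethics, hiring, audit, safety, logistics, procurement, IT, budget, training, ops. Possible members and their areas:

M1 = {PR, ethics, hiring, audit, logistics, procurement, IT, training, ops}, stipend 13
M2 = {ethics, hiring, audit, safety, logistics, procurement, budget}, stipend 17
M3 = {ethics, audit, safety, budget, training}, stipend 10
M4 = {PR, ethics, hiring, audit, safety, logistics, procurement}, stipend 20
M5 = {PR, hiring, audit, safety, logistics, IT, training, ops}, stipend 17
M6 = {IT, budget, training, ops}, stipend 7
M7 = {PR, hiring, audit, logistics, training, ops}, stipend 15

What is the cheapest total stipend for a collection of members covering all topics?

M1, M3 cover every topic at stipend 13 + 10 = 23.
Any cover uses at least 2 members; among all covering selections none totals below 23.

23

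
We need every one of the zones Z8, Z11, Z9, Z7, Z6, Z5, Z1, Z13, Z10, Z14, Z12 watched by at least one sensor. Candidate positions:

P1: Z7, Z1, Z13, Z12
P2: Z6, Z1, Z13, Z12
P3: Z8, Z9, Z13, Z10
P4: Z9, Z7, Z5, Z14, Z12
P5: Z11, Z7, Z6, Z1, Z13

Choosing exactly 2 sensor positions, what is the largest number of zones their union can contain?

Choosing P4, P5 covers {Z11, Z9, Z7, Z6, Z5, Z1, Z13, Z14, Z12} — 9 zones.
No choice of 2 sensor positions does better; here Z8, Z10 are left uncovered.

9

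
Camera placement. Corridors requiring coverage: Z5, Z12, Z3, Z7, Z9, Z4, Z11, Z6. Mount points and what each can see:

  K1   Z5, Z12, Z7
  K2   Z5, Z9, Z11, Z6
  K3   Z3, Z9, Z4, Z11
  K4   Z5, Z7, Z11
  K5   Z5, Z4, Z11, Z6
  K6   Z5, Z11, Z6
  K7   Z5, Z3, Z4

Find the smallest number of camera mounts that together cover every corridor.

3

K1, K2, K3 together cover {Z5, Z12, Z3, Z7, Z9, Z4, Z11, Z6} — every corridor.
No 2 of the 7 camera mounts cover everything (all 21 pairs fall short), so 3 is minimum.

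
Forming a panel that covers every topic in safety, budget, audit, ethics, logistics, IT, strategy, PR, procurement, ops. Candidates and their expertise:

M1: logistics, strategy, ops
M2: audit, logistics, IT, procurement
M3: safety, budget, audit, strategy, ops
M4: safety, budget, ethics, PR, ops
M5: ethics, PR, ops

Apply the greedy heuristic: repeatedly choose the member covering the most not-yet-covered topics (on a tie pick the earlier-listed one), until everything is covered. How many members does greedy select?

Pick 1: M3 covers 5 new topics (safety, budget, audit, strategy, ops).
Pick 2: M2 covers 3 new topics (logistics, IT, procurement).
Pick 3: M4 covers 2 new topics (ethics, PR).
Greedy uses 3 members.

3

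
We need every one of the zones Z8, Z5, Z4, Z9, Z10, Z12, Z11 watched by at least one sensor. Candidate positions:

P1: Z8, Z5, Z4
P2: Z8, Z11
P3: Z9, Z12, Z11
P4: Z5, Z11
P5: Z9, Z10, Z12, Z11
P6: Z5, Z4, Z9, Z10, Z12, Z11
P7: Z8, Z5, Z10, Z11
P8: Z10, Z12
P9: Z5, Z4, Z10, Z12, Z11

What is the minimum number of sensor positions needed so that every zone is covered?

2

P1, P5 together cover {Z8, Z5, Z4, Z9, Z10, Z12, Z11} — every zone.
No single sensor position contains all 7 zones, so 2 is optimal.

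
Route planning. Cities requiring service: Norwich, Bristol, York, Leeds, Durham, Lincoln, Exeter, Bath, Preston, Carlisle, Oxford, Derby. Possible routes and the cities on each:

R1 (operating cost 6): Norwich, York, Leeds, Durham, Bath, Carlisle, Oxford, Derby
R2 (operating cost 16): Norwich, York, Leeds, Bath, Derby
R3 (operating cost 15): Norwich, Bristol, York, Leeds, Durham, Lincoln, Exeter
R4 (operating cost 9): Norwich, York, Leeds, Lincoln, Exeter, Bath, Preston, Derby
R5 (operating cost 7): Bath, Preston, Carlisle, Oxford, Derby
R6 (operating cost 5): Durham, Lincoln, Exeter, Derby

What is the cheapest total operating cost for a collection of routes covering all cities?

22

R3, R5 cover every city at operating cost 15 + 7 = 22.
Any cover uses at least 2 routes; among all covering selections none totals below 22.
Greedy by coverage-per-operating cost would pick R1, R6, R5, R3 for 33 — worse than the optimum 22.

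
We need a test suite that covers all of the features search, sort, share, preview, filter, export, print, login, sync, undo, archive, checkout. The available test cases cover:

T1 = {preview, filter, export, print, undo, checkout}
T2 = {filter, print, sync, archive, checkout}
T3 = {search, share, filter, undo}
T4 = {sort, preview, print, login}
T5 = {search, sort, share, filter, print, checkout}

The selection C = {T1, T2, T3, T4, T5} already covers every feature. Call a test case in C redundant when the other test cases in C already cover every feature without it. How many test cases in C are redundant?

2

Drop T1: export uncovered — not redundant.
Drop T2: sync, archive uncovered — not redundant.
Drop T3: the rest still cover every feature — redundant.
Drop T4: login uncovered — not redundant.
Drop T5: the rest still cover every feature — redundant.
2 redundant: T3, T5.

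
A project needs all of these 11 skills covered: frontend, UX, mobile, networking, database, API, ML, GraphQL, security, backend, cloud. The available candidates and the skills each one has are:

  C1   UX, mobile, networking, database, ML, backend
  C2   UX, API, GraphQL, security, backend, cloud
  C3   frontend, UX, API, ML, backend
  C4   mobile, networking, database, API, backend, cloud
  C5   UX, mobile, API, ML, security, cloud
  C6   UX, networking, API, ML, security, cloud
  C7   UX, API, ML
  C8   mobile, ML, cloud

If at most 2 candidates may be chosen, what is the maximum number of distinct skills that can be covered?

Choosing C1, C2 covers {UX, mobile, networking, database, API, ML, GraphQL, security, backend, cloud} — 10 skills.
No choice of 2 candidates does better; here frontend is left uncovered.

10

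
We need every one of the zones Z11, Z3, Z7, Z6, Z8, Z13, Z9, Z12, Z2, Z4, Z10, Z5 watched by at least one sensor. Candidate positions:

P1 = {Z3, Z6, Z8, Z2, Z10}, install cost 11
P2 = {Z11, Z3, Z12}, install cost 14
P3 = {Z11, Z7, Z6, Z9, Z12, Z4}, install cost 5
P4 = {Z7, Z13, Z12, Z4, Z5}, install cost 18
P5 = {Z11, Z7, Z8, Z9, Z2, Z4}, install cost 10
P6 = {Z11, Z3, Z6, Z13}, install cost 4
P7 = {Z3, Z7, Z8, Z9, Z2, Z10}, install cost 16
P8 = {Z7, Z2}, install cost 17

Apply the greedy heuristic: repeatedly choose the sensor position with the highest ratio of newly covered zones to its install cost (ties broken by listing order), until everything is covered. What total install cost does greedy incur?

Pick 1: P3 adds 6 new (Z11, Z7, Z6, Z9, Z12, Z4) at install cost 5 (ratio 6/5).
Pick 2: P6 adds 2 new (Z3, Z13) at install cost 4 (ratio 2/4).
Pick 3: P1 adds 3 new (Z8, Z2, Z10) at install cost 11 (ratio 3/11).
Pick 4: P4 adds 1 new (Z5) at install cost 18 (ratio 1/18).
Greedy total install cost: 5 + 4 + 11 + 18 = 38. (The true optimum is 34, so greedy overshoots here.)

38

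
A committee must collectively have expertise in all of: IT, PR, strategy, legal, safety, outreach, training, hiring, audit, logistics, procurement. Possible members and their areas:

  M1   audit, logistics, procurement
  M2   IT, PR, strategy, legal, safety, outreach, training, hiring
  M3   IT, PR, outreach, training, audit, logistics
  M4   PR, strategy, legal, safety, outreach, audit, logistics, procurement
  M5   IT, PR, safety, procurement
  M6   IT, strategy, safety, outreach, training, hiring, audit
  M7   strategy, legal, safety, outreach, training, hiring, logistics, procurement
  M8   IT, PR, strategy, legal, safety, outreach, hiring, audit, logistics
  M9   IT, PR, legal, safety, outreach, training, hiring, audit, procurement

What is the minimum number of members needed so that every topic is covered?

2

M1, M2 together cover {IT, PR, strategy, legal, safety, outreach, training, hiring, audit, logistics, procurement} — every topic.
No single member contains all 11 topics, so 2 is optimal.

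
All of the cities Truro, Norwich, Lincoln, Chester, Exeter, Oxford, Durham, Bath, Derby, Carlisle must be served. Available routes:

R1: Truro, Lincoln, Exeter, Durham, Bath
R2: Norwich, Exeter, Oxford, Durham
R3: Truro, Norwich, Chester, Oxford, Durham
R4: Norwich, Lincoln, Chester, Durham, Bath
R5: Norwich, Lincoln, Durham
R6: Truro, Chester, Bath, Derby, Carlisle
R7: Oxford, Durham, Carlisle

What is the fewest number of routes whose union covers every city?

R1, R2, R6 together cover {Truro, Norwich, Lincoln, Chester, Exeter, Oxford, Durham, Bath, Derby, Carlisle} — every city.
No 2 of the 7 routes cover everything (all 21 pairs fall short), so 3 is minimum.

3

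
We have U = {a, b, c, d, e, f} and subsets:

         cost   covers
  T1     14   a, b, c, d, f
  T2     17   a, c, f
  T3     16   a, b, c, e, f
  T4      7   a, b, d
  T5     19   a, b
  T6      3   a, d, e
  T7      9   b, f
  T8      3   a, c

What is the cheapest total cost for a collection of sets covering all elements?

T6, T7, T8 cover every element at cost 3 + 9 + 3 = 15.
Any cover uses at least 2 sets; among all covering selections none totals below 15.

15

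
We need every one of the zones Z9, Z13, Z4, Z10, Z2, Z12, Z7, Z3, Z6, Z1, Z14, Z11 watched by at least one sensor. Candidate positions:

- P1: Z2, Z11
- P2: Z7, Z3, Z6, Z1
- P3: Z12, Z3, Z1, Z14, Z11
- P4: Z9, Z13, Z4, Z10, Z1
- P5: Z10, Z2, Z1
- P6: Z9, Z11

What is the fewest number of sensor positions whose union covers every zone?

P1, P2, P3, P4 together cover {Z9, Z13, Z4, Z10, Z2, Z12, Z7, Z3, Z6, Z1, Z14, Z11} — every zone.
No 3 of the 6 sensor positions cover everything (all 20 triples fall short), so 4 is minimum.

4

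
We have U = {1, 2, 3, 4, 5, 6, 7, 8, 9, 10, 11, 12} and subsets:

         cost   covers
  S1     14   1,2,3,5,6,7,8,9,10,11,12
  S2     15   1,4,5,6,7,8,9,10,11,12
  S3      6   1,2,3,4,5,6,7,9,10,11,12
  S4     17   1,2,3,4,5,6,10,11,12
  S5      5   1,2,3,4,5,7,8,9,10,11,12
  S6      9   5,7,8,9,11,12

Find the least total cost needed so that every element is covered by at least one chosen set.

S3, S5 cover every element at cost 6 + 5 = 11.
Any cover uses at least 2 sets; among all covering selections none totals below 11.

11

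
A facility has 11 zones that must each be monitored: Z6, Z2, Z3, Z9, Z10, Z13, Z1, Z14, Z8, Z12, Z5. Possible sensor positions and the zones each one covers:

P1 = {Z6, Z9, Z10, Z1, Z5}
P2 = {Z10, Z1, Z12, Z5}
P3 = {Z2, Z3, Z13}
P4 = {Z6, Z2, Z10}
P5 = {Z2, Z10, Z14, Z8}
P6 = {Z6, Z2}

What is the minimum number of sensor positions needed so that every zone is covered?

4

P1, P2, P3, P5 together cover {Z6, Z2, Z3, Z9, Z10, Z13, Z1, Z14, Z8, Z12, Z5} — every zone.
No 3 of the 6 sensor positions cover everything (all 20 triples fall short), so 4 is minimum.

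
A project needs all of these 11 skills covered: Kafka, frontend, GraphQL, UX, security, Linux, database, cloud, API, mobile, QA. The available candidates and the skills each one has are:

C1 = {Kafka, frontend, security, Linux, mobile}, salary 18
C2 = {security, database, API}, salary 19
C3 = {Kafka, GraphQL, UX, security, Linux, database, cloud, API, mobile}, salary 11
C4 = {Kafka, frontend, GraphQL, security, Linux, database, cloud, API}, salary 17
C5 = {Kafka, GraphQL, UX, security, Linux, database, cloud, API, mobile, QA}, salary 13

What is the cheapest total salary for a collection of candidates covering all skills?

C4, C5 cover every skill at salary 17 + 13 = 30.
Any cover uses at least 2 candidates; among all covering selections none totals below 30.
Greedy by coverage-per-salary would pick C3, C5, C4 for 41 — worse than the optimum 30.

30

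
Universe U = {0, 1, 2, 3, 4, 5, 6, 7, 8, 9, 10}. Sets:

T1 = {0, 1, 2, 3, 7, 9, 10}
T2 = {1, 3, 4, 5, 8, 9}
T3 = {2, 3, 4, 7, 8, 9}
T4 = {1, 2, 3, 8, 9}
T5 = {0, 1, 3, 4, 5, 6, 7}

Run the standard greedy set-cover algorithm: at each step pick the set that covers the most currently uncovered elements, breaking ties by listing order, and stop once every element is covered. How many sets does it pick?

Pick 1: T1 covers 7 new elements (0, 1, 2, 3, 7, 9, 10).
Pick 2: T2 covers 3 new elements (4, 5, 8).
Pick 3: T5 covers 1 new elements (6).
Greedy uses 3 sets.

3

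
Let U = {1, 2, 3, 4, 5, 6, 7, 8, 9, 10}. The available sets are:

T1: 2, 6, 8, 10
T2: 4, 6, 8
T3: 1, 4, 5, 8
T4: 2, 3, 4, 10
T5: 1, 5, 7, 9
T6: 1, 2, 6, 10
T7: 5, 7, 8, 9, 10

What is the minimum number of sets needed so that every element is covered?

3

T1, T4, T5 together cover {1, 2, 3, 4, 5, 6, 7, 8, 9, 10} — every element.
No 2 of the 7 sets cover everything (all 21 pairs fall short), so 3 is minimum.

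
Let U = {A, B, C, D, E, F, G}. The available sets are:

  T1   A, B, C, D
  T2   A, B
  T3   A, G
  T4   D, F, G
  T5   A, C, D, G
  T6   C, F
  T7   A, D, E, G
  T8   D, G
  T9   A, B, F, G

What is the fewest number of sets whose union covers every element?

T1, T4, T7 together cover {A, B, C, D, E, F, G} — every element.
No 2 of the 9 sets cover everything (all 36 pairs fall short), so 3 is minimum.

3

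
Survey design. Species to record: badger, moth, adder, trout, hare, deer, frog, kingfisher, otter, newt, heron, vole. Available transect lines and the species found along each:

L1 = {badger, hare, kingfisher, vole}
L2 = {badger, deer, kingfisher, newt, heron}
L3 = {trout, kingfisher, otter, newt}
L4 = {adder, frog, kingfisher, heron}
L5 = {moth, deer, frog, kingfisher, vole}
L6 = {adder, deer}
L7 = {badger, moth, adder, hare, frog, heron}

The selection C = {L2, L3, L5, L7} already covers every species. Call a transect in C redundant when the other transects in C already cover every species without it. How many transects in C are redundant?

1

Drop L2: the rest still cover every species — redundant.
Drop L3: trout, otter uncovered — not redundant.
Drop L5: vole uncovered — not redundant.
Drop L7: adder, hare uncovered — not redundant.
1 redundant: L2.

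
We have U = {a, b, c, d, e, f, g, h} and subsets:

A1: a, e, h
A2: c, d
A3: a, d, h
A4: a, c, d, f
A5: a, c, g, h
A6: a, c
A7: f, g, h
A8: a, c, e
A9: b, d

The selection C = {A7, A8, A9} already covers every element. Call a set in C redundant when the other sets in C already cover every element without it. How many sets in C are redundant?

Drop A7: f, g, h uncovered — not redundant.
Drop A8: a, c, e uncovered — not redundant.
Drop A9: b, d uncovered — not redundant.
None of the sets in C is redundant.

0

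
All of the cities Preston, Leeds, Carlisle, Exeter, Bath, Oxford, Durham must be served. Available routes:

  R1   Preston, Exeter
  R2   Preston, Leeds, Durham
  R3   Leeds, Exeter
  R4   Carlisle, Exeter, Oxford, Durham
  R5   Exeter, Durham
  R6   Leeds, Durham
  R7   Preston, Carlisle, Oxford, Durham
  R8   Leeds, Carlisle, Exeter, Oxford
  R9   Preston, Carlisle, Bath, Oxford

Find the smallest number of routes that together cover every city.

R1, R2, R9 together cover {Preston, Leeds, Carlisle, Exeter, Bath, Oxford, Durham} — every city.
No 2 of the 9 routes cover everything (all 36 pairs fall short), so 3 is minimum.

3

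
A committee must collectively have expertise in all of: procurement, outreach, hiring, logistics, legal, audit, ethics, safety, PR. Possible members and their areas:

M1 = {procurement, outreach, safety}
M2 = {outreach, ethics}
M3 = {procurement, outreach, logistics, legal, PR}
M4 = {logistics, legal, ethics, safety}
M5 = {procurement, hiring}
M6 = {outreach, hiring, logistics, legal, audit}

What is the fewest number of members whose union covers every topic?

3

M3, M4, M6 together cover {procurement, outreach, hiring, logistics, legal, audit, ethics, safety, PR} — every topic.
No 2 of the 6 members cover everything (all 15 pairs fall short), so 3 is minimum.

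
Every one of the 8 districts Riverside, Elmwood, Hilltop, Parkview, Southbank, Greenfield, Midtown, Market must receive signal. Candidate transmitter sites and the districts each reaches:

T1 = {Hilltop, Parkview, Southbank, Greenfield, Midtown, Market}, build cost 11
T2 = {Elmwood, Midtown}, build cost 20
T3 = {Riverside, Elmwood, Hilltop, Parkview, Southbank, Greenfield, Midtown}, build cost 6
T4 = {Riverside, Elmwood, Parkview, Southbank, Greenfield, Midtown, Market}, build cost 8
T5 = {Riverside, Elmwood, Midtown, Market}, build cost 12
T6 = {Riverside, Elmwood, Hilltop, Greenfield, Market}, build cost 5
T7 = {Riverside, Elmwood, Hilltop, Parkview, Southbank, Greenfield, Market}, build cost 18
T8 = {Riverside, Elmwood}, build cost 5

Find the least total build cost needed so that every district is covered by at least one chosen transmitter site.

T3, T6 cover every district at build cost 6 + 5 = 11.
Any cover uses at least 2 transmitter sites; among all covering selections none totals below 11.

11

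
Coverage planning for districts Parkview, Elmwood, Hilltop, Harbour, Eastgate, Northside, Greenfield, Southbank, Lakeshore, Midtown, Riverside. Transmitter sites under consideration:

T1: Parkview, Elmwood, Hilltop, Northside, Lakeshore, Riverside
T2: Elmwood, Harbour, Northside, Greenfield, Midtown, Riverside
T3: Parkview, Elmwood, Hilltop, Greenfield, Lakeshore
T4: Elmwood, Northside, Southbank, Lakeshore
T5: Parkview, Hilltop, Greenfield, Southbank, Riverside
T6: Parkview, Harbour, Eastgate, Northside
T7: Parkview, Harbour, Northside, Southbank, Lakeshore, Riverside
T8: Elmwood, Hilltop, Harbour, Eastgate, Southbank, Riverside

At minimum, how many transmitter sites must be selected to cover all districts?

T1, T2, T8 together cover {Parkview, Elmwood, Hilltop, Harbour, Eastgate, Northside, Greenfield, Southbank, Lakeshore, Midtown, Riverside} — every district.
No 2 of the 8 transmitter sites cover everything (all 28 pairs fall short), so 3 is minimum.

3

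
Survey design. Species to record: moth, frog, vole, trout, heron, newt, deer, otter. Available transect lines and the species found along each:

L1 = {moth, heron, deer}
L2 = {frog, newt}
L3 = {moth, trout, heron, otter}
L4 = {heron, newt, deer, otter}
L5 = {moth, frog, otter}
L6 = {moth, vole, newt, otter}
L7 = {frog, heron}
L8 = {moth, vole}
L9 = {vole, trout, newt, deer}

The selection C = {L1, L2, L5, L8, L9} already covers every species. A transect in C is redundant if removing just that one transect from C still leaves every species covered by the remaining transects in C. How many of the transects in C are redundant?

Drop L1: heron uncovered — not redundant.
Drop L2: the rest still cover every species — redundant.
Drop L5: otter uncovered — not redundant.
Drop L8: the rest still cover every species — redundant.
Drop L9: trout uncovered — not redundant.
2 redundant: L2, L8.

2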